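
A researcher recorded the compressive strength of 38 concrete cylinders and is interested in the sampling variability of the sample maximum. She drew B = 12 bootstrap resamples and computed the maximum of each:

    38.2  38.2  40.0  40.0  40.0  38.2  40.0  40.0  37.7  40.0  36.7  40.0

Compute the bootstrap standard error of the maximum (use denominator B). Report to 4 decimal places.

Bootstrap SE is the standard deviation of the 12 replicate maximums.
Mean of replicates: (38.2 + 38.2 + 40.0 + 40.0 + 40.0 + 38.2 + 40.0 + 40.0 + 37.7 + 40.0 + 36.7 + 40.0) / 12 = 469.00000 / 12 = 39.08333
Sum of squared deviations: (−0.88333)² + (−0.88333)² + (+0.91667)² + (+0.91667)² + (+0.91667)² + (−0.88333)² + (+0.91667)² + (+0.91667)² + (−1.38333)² + (+0.91667)² + (−2.38333)² + (+0.91667)² = 15.81667
Variance = 15.81667 / 12 = 1.31806
SE* = √1.31806

SE* = 1.1481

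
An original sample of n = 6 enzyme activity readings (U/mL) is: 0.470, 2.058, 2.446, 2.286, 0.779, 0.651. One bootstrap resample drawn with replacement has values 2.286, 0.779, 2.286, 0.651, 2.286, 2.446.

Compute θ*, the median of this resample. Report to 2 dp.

Sorted: 0.651, 0.779, 2.286, 2.286, 2.286, 2.446
Median = average of the two middle values = 2.29

θ* = 2.29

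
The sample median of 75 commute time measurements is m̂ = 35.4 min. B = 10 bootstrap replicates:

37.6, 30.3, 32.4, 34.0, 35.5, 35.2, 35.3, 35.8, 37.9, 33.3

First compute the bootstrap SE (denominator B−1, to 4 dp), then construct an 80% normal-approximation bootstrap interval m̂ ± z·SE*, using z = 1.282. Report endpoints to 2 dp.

(32.43, 38.37)

Mean of replicates = 34.7300; sum of squared deviations = 48.2010; SE* = √(48.2010/9) = 2.3142
Margin = 1.282 × 2.3142 = 2.967
Interval: 35.4 ± 2.967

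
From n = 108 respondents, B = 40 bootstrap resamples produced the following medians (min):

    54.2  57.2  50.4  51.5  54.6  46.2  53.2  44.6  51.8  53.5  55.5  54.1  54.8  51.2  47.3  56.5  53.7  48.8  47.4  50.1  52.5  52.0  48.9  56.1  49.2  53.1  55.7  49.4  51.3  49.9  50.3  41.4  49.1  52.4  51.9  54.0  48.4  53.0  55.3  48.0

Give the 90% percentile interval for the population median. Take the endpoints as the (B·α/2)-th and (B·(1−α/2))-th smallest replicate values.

(44.6, 56.1)

Sorted replicates: 41.4, 44.6, 46.2, 47.3, 47.4, 48.0, 48.4, 48.8, 48.9, 49.1, 49.2, 49.4, 49.9, 50.1, 50.3, 50.4, 51.2, 51.3, 51.5, 51.8, 51.9, 52.0, 52.4, 52.5, 53.0, 53.1, 53.2, 53.5, 53.7, 54.0, 54.1, 54.2, 54.6, 54.8, 55.3, 55.5, 55.7, 56.1, 56.5, 57.2
α = 0.10; lower rank = 40 × 0.050 = 2; upper rank = 40 × 0.950 = 38.
The 2nd smallest replicate is 44.6; the 38th is 56.1.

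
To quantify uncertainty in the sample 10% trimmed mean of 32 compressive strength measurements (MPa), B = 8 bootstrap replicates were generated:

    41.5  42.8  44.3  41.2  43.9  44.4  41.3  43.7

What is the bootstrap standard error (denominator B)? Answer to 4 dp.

Bootstrap SE is the standard deviation of the 8 replicate 10% trimmed means.
Mean of replicates: (41.5 + 42.8 + 44.3 + 41.2 + 43.9 + 44.4 + 41.3 + 43.7) / 8 = 343.10000 / 8 = 42.88750
Sum of squared deviations: (−1.38750)² + (−0.08750)² + (+1.41250)² + (−1.68750)² + (+1.01250)² + (+1.51250)² + (−1.58750)² + (+0.81250)² = 13.26875
Variance = 13.26875 / 8 = 1.65859
SE* = √1.65859

SE* = 1.2879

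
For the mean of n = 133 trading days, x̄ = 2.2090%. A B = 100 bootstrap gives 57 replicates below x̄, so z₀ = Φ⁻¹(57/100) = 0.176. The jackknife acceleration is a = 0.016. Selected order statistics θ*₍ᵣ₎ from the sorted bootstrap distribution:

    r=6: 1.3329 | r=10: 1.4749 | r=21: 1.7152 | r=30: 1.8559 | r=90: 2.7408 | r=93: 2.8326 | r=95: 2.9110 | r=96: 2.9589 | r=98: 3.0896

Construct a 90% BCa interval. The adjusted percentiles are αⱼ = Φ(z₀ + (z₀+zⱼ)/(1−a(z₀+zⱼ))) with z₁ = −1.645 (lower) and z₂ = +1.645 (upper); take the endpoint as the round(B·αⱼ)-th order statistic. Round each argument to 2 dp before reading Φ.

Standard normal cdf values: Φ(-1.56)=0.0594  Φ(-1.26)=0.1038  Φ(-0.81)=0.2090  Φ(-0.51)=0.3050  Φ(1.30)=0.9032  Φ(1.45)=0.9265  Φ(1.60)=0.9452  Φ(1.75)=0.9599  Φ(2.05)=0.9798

(1.4749, 3.0896)

Lower: z₀ + z₁ = 0.176 + (-1.645) = -1.469; 1 − a(z₀+z₁) = 1 − (0.016)(-1.469) = 1.0235; argument = 0.176 + (-1.469)/1.0235 = -1.2593 → -1.26.
α₁ = Φ(-1.26) = 0.1038; rank = round(100 × 0.1038) = 10; θ*₍10₎ = 1.4749.
Upper: z₀ + z₂ = 1.821; 1 − a(z₀+z₂) = 0.9709; argument = 2.0516 → 2.05; α₂ = 0.9798; rank = 98; θ*₍98₎ = 3.0896.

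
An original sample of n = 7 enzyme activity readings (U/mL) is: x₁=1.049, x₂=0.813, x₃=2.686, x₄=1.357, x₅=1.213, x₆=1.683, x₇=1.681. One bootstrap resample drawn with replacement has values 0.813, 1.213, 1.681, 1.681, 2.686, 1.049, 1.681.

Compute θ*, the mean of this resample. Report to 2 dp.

θ* = 1.54

Mean = (0.813 + 1.213 + 1.681 + 1.681 + 2.686 + 1.049 + 1.681) / 7 = 10.8040 / 7 = 1.54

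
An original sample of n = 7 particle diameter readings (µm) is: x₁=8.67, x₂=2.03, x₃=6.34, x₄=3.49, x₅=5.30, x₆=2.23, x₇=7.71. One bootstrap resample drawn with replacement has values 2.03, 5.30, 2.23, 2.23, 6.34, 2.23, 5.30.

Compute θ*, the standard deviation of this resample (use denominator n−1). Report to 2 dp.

θ* = 1.89

Mean = 3.6657; sum of squared deviations = 21.3530
s² = 21.3530 / 6 = 3.5588
s = √3.5588 = 1.89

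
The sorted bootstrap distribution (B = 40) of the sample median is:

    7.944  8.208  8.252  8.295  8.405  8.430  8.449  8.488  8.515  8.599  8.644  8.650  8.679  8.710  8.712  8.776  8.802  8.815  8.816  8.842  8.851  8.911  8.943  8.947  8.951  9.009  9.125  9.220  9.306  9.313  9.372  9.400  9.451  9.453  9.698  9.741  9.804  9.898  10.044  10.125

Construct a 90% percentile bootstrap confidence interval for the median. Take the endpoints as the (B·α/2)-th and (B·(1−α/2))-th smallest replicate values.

α = 0.10; lower rank = 40 × 0.050 = 2; upper rank = 40 × 0.950 = 38.
The 2nd smallest replicate is 8.208; the 38th is 9.898.

(8.208, 9.898)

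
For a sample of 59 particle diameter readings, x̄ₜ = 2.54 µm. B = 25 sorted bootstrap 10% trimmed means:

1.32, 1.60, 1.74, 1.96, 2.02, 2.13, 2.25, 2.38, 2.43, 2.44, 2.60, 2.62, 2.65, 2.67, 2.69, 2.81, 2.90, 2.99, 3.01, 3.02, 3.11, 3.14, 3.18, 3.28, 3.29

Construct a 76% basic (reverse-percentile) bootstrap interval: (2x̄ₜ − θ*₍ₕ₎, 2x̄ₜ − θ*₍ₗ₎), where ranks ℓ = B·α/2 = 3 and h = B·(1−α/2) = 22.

Percentile endpoints at ranks 3 and 22: θ*₍3₎ = 1.74, θ*₍22₎ = 3.14.
Basic interval reflects these around x̄ₜ:
  lower = 2 × 2.54 − 3.14 = 1.94
  upper = 2 × 2.54 − 1.74 = 3.34

(1.94, 3.34)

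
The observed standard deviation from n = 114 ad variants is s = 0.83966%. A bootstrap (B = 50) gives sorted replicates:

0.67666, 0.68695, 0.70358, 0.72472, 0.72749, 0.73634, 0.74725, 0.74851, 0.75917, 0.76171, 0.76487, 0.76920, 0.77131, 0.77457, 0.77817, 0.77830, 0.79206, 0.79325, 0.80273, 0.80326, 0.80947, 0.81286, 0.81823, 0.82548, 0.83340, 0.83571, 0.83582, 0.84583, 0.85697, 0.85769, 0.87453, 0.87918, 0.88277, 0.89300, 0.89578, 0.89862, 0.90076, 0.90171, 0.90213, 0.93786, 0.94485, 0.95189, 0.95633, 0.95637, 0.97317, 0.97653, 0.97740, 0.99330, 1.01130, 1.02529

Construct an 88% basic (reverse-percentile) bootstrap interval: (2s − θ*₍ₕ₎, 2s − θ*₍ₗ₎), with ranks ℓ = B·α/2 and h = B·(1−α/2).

(0.70192, 0.97574)

Percentile endpoints at ranks 3 and 47: θ*₍3₎ = 0.70358, θ*₍47₎ = 0.97740.
Basic interval reflects these around s:
  lower = 2 × 0.83966 − 0.97740 = 0.70192
  upper = 2 × 0.83966 − 0.70358 = 0.97574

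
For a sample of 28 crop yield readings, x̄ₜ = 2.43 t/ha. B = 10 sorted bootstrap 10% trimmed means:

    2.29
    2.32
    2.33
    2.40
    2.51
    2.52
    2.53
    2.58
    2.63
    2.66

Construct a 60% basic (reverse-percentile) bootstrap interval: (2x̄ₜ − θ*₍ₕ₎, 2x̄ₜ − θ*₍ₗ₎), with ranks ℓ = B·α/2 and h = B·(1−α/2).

(2.28, 2.54)

Percentile endpoints at ranks 2 and 8: θ*₍2₎ = 2.32, θ*₍8₎ = 2.58.
Basic interval reflects these around x̄ₜ:
  lower = 2 × 2.43 − 2.58 = 2.28
  upper = 2 × 2.43 − 2.32 = 2.54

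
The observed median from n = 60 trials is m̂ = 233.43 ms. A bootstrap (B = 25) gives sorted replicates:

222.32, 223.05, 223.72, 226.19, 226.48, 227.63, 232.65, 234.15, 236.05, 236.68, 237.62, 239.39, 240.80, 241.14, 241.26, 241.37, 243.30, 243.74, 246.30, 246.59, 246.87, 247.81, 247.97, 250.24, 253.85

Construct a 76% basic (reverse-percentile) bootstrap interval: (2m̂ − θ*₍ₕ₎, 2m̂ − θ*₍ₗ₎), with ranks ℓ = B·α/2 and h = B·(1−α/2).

Percentile endpoints at ranks 3 and 22: θ*₍3₎ = 223.72, θ*₍22₎ = 247.81.
Basic interval reflects these around m̂:
  lower = 2 × 233.43 − 247.81 = 219.05
  upper = 2 × 233.43 − 223.72 = 243.14

(219.05, 243.14)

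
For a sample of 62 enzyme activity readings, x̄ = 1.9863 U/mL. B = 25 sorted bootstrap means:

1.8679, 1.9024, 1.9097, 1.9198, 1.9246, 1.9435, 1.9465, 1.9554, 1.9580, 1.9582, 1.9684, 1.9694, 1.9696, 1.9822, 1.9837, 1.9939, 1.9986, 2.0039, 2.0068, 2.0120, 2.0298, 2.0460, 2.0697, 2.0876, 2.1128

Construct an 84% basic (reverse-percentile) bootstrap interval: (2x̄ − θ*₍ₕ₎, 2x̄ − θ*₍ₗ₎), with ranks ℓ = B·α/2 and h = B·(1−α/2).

(1.9029, 2.0702)

Percentile endpoints at ranks 2 and 23: θ*₍2₎ = 1.9024, θ*₍23₎ = 2.0697.
Basic interval reflects these around x̄:
  lower = 2 × 1.9863 − 2.0697 = 1.9029
  upper = 2 × 1.9863 − 1.9024 = 2.0702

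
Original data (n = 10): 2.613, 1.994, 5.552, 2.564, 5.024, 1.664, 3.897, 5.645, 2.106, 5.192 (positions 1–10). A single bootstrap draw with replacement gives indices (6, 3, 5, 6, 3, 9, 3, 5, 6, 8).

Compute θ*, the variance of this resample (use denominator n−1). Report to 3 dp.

θ* = 3.551

Resample values: 1.664, 5.552, 5.024, 1.664, 5.552, 2.106, 5.552, 5.024, 1.664, 5.645.
Mean = 3.9447; sum of squared deviations = 31.9566
s² = 31.9566 / 9 = 3.5507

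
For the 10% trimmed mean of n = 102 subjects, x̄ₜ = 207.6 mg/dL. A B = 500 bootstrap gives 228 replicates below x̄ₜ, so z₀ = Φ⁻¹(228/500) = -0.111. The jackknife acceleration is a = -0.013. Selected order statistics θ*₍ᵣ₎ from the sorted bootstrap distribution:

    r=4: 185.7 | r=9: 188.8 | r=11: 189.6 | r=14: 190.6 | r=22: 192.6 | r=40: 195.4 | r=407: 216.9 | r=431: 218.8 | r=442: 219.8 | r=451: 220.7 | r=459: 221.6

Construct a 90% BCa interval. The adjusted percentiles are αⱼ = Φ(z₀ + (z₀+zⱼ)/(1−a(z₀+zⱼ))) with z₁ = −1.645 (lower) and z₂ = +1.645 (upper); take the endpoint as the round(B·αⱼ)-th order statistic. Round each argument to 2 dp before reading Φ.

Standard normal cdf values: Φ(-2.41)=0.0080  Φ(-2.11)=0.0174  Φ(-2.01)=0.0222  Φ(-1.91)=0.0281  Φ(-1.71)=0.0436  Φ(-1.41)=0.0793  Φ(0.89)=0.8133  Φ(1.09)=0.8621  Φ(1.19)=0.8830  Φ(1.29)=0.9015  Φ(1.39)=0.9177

Lower: z₀ + z₁ = -0.111 + (-1.645) = -1.756; 1 − a(z₀+z₁) = 1 − (-0.013)(-1.756) = 0.9772; argument = -0.111 + (-1.756)/0.9772 = -1.9080 → -1.91.
α₁ = Φ(-1.91) = 0.0281; rank = round(500 × 0.0281) = 14; θ*₍14₎ = 190.6.
Upper: z₀ + z₂ = 1.534; 1 − a(z₀+z₂) = 1.0199; argument = 1.3930 → 1.39; α₂ = 0.9177; rank = 459; θ*₍459₎ = 221.6.

(190.6, 221.6)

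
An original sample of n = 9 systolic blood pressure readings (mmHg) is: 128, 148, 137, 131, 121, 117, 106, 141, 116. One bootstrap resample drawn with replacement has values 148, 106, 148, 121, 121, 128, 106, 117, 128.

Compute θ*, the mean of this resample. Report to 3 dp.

θ* = 124.778

Mean = (148 + 106 + 148 + 121 + 121 + 128 + 106 + 117 + 128) / 9 = 1123.0 / 9 = 124.778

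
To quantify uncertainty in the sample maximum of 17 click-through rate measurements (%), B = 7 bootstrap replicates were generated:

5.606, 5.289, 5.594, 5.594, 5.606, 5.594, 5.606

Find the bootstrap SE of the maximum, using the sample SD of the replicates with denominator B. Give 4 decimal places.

SE* = 0.1090

Bootstrap SE is the standard deviation of the 7 replicate maximums.
Mean of replicates: (5.606 + 5.289 + 5.594 + 5.594 + 5.606 + 5.594 + 5.606) / 7 = 38.889000 / 7 = 5.555571
Sum of squared deviations: (+0.050429)² + (−0.266571)² + (+0.038429)² + (+0.038429)² + (+0.050429)² + (+0.038429)² + (+0.050429)² = 0.083120
Variance = 0.083120 / 7 = 0.011874
SE* = √0.011874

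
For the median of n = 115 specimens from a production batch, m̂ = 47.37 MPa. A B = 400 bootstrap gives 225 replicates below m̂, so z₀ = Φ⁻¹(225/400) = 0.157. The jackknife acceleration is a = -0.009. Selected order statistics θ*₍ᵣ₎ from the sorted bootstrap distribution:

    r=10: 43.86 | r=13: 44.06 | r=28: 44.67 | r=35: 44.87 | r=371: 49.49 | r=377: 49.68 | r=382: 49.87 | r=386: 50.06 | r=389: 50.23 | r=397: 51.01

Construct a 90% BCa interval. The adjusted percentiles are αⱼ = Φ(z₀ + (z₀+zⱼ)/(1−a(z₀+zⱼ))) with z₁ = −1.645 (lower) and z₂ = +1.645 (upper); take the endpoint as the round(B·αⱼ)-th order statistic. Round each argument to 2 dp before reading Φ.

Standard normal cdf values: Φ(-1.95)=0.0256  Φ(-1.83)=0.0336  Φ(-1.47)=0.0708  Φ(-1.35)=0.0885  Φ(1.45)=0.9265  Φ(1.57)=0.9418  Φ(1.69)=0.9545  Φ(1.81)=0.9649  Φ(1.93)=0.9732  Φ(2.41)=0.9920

Lower: z₀ + z₁ = 0.157 + (-1.645) = -1.488; 1 − a(z₀+z₁) = 1 − (-0.009)(-1.488) = 0.9866; argument = 0.157 + (-1.488)/0.9866 = -1.3512 → -1.35.
α₁ = Φ(-1.35) = 0.0885; rank = round(400 × 0.0885) = 35; θ*₍35₎ = 44.87.
Upper: z₀ + z₂ = 1.802; 1 − a(z₀+z₂) = 1.0162; argument = 1.9302 → 1.93; α₂ = 0.9732; rank = 389; θ*₍389₎ = 50.23.

(44.87, 50.23)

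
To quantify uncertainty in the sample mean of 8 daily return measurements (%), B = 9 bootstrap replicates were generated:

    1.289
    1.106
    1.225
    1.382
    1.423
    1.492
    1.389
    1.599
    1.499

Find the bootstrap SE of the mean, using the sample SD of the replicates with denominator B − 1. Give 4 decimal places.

SE* = 0.1516

Bootstrap SE is the standard deviation of the 9 replicate means.
Mean of replicates: (1.289 + 1.106 + 1.225 + 1.382 + 1.423 + 1.492 + 1.389 + 1.599 + 1.499) / 9 = 12.40400 / 9 = 1.37822
Sum of squared deviations: (−0.08922)² + (−0.27222)² + (−0.15322)² + (+0.00378)² + (+0.04478)² + (+0.11378)² + (+0.01078)² + (+0.22078)² + (+0.12078)² = 0.18395
Variance = 0.18395 / 8 = 0.02299
SE* = √0.02299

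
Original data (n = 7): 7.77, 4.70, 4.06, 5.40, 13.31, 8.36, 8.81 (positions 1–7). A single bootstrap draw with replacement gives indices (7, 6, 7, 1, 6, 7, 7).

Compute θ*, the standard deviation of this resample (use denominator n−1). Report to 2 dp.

Resample values: 8.81, 8.36, 8.81, 7.77, 8.36, 8.81, 8.81.
Mean = 8.5329; sum of squared deviations = 0.9489
s² = 0.9489 / 6 = 0.1582
s = √0.1582 = 0.40

θ* = 0.40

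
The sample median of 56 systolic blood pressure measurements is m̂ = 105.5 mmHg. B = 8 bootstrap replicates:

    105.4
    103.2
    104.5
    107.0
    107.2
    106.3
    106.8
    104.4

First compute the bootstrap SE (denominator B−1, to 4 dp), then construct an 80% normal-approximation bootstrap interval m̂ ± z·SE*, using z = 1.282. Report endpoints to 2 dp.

Mean of replicates = 105.6000; sum of squared deviations = 14.9000; SE* = √(14.9000/7) = 1.4590
Margin = 1.282 × 1.4590 = 1.870
Interval: 105.5 ± 1.870

(103.63, 107.37)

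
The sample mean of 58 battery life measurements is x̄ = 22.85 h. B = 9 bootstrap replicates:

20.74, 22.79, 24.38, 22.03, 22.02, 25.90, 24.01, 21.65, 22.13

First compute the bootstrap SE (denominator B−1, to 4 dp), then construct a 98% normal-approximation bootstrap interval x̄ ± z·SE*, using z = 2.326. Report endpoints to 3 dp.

(19.103, 26.597)

Mean of replicates = 22.8500; sum of squared deviations = 20.7644; SE* = √(20.7644/8) = 1.6111
Margin = 2.326 × 1.6111 = 3.7474
Interval: 22.85 ± 3.7474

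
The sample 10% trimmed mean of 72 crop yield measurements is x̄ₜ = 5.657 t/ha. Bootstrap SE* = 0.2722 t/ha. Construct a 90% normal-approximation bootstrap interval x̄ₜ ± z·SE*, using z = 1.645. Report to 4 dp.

Margin = 1.645 × 0.2722 = 0.44777
Interval: 5.657 ± 0.44777

(5.2092, 6.1048)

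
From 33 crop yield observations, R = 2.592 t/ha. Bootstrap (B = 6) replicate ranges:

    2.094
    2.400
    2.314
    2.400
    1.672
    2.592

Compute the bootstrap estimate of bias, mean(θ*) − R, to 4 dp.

bias = −0.3467

mean(θ*) = (2.094 + 2.400 + 2.314 + 2.400 + 1.672 + 2.592) / 6 = 2.24533
bias = 2.24533 − 2.592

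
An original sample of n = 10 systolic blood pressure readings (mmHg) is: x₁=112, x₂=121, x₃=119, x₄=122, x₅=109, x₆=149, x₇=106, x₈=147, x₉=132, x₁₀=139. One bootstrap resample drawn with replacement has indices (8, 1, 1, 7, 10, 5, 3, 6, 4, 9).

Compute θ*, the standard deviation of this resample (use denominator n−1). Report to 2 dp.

θ* = 16.00

Resample values: 147, 112, 112, 106, 139, 109, 119, 149, 122, 132.
Mean = 124.7000; sum of squared deviations = 2304.1000
s² = 2304.1000 / 9 = 256.0111
s = √256.0111 = 16.00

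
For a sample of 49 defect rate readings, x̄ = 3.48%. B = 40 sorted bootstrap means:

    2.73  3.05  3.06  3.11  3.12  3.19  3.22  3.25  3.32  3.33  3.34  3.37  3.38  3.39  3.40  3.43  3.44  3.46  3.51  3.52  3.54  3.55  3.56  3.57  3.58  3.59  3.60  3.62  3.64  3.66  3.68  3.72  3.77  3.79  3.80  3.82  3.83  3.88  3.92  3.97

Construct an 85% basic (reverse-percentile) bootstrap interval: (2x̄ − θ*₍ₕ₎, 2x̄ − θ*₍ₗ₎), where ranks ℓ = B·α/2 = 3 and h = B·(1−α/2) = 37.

Percentile endpoints at ranks 3 and 37: θ*₍3₎ = 3.06, θ*₍37₎ = 3.83.
Basic interval reflects these around x̄:
  lower = 2 × 3.48 − 3.83 = 3.13
  upper = 2 × 3.48 − 3.06 = 3.90

(3.13, 3.90)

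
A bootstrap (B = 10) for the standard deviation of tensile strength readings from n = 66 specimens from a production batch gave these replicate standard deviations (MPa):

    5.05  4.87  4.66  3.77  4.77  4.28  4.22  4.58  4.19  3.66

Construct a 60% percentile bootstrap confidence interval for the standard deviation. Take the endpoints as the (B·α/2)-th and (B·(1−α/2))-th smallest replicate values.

(3.77, 4.77)

Sorted replicates: 3.66, 3.77, 4.19, 4.22, 4.28, 4.58, 4.66, 4.77, 4.87, 5.05
α = 0.40; lower rank = 10 × 0.200 = 2; upper rank = 10 × 0.800 = 8.
The 2nd smallest replicate is 3.77; the 8th is 4.77.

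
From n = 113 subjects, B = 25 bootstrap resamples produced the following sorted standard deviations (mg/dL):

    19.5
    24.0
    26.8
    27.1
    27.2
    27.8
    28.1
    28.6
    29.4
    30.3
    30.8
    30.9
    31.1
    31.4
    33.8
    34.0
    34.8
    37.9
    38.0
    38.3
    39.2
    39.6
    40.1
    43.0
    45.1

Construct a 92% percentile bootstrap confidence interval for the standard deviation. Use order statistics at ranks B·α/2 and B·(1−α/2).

(19.5, 43.0)

α = 0.08; lower rank = 25 × 0.040 = 1; upper rank = 25 × 0.960 = 24.
The 1st smallest replicate is 19.5; the 24th is 43.0.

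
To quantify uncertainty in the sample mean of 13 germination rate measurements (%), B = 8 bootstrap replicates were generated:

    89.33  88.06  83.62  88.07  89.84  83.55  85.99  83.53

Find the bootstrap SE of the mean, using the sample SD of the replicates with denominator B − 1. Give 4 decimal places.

SE* = 2.6764

Bootstrap SE is the standard deviation of the 8 replicate means.
Mean of replicates: (89.33 + 88.06 + 83.62 + 88.07 + 89.84 + 83.55 + 85.99 + 83.53) / 8 = 691.99000 / 8 = 86.49875
Sum of squared deviations: (+2.83125)² + (+1.56125)² + (−2.87875)² + (+1.57125)² + (+3.34125)² + (−2.94875)² + (−0.50875)² + (−2.96875)² = 50.14089
Variance = 50.14089 / 7 = 7.16298
SE* = √7.16298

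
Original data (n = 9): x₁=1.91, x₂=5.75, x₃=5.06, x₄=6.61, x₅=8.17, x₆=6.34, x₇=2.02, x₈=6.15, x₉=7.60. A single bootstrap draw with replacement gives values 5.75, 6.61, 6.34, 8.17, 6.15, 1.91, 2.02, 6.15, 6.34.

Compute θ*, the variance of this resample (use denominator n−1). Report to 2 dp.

θ* = 4.46

Mean = 5.4933; sum of squared deviations = 35.6778
s² = 35.6778 / 8 = 4.4597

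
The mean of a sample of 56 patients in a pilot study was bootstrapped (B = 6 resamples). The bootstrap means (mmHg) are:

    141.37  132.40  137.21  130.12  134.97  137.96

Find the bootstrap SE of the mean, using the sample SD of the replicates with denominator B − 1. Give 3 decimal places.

Bootstrap SE is the standard deviation of the 6 replicate means.
Mean of replicates: (141.37 + 132.40 + 137.21 + 130.12 + 134.97 + 137.96) / 6 = 814.0300 / 6 = 135.6717
Sum of squared deviations: (+5.6983)² + (−3.2717)² + (+1.5383)² + (−5.5517)² + (−0.7017)² + (+2.2883)² = 82.0911
Variance = 82.0911 / 5 = 16.4182
SE* = √16.4182

SE* = 4.052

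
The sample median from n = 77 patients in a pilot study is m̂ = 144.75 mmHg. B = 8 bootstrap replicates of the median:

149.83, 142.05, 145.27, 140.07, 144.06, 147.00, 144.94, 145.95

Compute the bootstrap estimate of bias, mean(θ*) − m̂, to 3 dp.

mean(θ*) = (149.83 + 142.05 + 145.27 + 140.07 + 144.06 + 147.00 + 144.94 + 145.95) / 8 = 144.8963
bias = 144.8963 − 144.75

bias = +0.146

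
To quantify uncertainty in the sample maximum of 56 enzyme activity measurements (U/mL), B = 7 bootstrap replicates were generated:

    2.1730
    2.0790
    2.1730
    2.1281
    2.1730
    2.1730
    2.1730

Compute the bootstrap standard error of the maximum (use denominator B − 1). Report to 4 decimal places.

SE* = 0.0367

Bootstrap SE is the standard deviation of the 7 replicate maximums.
Mean of replicates: (2.1730 + 2.0790 + 2.1730 + 2.1281 + 2.1730 + 2.1730 + 2.1730) / 7 = 15.07210 / 7 = 2.15316
Sum of squared deviations: (+0.01984)² + (−0.07416)² + (+0.01984)² + (−0.02506)² + (+0.01984)² + (+0.01984)² + (+0.01984)² = 0.00810
Variance = 0.00810 / 6 = 0.00135
SE* = √0.00135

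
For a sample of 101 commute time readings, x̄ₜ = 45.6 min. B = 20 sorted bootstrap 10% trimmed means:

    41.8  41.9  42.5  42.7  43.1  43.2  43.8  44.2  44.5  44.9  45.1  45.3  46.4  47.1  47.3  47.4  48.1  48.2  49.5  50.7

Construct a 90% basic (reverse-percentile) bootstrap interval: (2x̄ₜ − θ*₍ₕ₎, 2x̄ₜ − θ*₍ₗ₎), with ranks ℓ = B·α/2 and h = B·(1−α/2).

(41.7, 49.4)

Percentile endpoints at ranks 1 and 19: θ*₍1₎ = 41.8, θ*₍19₎ = 49.5.
Basic interval reflects these around x̄ₜ:
  lower = 2 × 45.6 − 49.5 = 41.7
  upper = 2 × 45.6 − 41.8 = 49.4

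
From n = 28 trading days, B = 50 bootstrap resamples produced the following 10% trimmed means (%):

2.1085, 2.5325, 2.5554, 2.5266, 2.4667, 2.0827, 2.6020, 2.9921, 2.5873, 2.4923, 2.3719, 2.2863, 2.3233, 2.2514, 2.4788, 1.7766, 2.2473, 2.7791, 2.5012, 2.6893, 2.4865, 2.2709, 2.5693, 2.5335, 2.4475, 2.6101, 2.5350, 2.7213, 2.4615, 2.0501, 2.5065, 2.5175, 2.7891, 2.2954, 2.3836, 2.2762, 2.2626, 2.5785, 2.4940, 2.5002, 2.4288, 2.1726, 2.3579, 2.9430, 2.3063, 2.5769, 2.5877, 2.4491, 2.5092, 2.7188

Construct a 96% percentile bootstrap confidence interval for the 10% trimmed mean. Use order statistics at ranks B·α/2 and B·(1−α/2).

Sorted replicates: 1.7766, 2.0501, 2.0827, 2.1085, 2.1726, 2.2473, 2.2514, 2.2626, 2.2709, 2.2762, 2.2863, 2.2954, 2.3063, 2.3233, 2.3579, 2.3719, 2.3836, 2.4288, 2.4475, 2.4491, 2.4615, 2.4667, 2.4788, 2.4865, 2.4923, 2.4940, 2.5002, 2.5012, 2.5065, 2.5092, 2.5175, 2.5266, 2.5325, 2.5335, 2.5350, 2.5554, 2.5693, 2.5769, 2.5785, 2.5873, 2.5877, 2.6020, 2.6101, 2.6893, 2.7188, 2.7213, 2.7791, 2.7891, 2.9430, 2.9921
α = 0.04; lower rank = 50 × 0.020 = 1; upper rank = 50 × 0.980 = 49.
The 1st smallest replicate is 1.7766; the 49th is 2.9430.

(1.7766, 2.9430)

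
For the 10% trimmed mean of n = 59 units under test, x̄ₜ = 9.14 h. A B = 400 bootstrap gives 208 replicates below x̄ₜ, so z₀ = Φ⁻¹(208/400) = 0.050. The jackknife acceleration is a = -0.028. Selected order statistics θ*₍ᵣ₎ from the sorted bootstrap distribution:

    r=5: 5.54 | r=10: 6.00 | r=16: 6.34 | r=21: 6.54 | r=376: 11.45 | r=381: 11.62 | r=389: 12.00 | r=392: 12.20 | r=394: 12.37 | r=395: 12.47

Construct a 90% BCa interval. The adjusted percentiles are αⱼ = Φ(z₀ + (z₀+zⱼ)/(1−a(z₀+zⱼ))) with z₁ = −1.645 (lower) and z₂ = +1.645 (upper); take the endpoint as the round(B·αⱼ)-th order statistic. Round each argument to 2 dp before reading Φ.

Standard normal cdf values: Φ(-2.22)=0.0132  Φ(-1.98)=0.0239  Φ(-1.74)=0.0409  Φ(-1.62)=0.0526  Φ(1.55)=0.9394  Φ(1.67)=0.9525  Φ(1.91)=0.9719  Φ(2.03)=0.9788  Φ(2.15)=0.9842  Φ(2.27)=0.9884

Lower: z₀ + z₁ = 0.050 + (-1.645) = -1.595; 1 − a(z₀+z₁) = 1 − (-0.028)(-1.595) = 0.9553; argument = 0.050 + (-1.595)/0.9553 = -1.6196 → -1.62.
α₁ = Φ(-1.62) = 0.0526; rank = round(400 × 0.0526) = 21; θ*₍21₎ = 6.54.
Upper: z₀ + z₂ = 1.695; 1 − a(z₀+z₂) = 1.0475; argument = 1.6682 → 1.67; α₂ = 0.9525; rank = 381; θ*₍381₎ = 11.62.

(6.54, 11.62)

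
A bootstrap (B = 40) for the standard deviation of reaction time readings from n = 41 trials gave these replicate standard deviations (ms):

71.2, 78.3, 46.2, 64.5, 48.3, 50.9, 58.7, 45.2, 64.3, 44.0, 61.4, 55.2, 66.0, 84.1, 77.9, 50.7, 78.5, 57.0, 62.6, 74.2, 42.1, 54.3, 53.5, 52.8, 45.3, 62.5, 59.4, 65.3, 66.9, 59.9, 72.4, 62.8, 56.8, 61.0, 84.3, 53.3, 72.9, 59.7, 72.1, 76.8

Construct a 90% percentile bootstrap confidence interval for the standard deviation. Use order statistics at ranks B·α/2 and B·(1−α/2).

(44.0, 78.5)

Sorted replicates: 42.1, 44.0, 45.2, 45.3, 46.2, 48.3, 50.7, 50.9, 52.8, 53.3, 53.5, 54.3, 55.2, 56.8, 57.0, 58.7, 59.4, 59.7, 59.9, 61.0, 61.4, 62.5, 62.6, 62.8, 64.3, 64.5, 65.3, 66.0, 66.9, 71.2, 72.1, 72.4, 72.9, 74.2, 76.8, 77.9, 78.3, 78.5, 84.1, 84.3
α = 0.10; lower rank = 40 × 0.050 = 2; upper rank = 40 × 0.950 = 38.
The 2nd smallest replicate is 44.0; the 38th is 78.5.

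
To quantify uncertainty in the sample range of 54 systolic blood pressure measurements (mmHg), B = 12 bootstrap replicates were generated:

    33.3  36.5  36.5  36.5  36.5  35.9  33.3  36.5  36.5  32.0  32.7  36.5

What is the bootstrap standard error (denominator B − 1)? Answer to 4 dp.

SE* = 1.8096

Bootstrap SE is the standard deviation of the 12 replicate ranges.
Mean of replicates: (33.3 + 36.5 + 36.5 + 36.5 + 36.5 + 35.9 + 33.3 + 36.5 + 36.5 + 32.0 + 32.7 + 36.5) / 12 = 422.70000 / 12 = 35.22500
Sum of squared deviations: (−1.92500)² + (+1.27500)² + (+1.27500)² + (+1.27500)² + (+1.27500)² + (+0.67500)² + (−1.92500)² + (+1.27500)² + (+1.27500)² + (−3.22500)² + (−2.52500)² + (+1.27500)² = 36.02250
Variance = 36.02250 / 11 = 3.27477
SE* = √3.27477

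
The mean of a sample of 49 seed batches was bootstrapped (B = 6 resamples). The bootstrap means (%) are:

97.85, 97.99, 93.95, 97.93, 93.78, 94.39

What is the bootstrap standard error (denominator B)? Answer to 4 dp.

Bootstrap SE is the standard deviation of the 6 replicate means.
Mean of replicates: (97.85 + 97.99 + 93.95 + 97.93 + 93.78 + 94.39) / 6 = 575.89000 / 6 = 95.98167
Sum of squared deviations: (+1.86833)² + (+2.00833)² + (−2.03167)² + (+1.94833)² + (−2.20167)² + (−1.59167)² = 22.82848
Variance = 22.82848 / 6 = 3.80475
SE* = √3.80475

SE* = 1.9506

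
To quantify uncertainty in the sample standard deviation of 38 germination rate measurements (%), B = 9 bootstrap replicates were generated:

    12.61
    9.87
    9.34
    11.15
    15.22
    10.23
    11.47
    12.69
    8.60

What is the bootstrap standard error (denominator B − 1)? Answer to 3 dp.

SE* = 2.042

Bootstrap SE is the standard deviation of the 9 replicate standard deviations.
Mean of replicates: (12.61 + 9.87 + 9.34 + 11.15 + 15.22 + 10.23 + 11.47 + 12.69 + 8.60) / 9 = 101.1800 / 9 = 11.2422
Sum of squared deviations: (+1.3678)² + (−1.3722)² + (−1.9022)² + (−0.0922)² + (+3.9778)² + (−1.0122)² + (+0.2278)² + (+1.4478)² + (−2.6422)² = 33.3574
Variance = 33.3574 / 8 = 4.1697
SE* = √4.1697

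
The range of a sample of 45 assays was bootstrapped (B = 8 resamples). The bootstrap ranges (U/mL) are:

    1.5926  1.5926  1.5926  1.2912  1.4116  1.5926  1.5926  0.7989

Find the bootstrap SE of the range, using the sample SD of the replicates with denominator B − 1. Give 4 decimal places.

Bootstrap SE is the standard deviation of the 8 replicate ranges.
Mean of replicates: (1.5926 + 1.5926 + 1.5926 + 1.2912 + 1.4116 + 1.5926 + 1.5926 + 0.7989) / 8 = 11.46470 / 8 = 1.43309
Sum of squared deviations: (+0.15951)² + (+0.15951)² + (+0.15951)² + (−0.14189)² + (−0.02149)² + (+0.15951)² + (+0.15951)² + (−0.63419)² = 0.55001
Variance = 0.55001 / 7 = 0.07857
SE* = √0.07857

SE* = 0.2803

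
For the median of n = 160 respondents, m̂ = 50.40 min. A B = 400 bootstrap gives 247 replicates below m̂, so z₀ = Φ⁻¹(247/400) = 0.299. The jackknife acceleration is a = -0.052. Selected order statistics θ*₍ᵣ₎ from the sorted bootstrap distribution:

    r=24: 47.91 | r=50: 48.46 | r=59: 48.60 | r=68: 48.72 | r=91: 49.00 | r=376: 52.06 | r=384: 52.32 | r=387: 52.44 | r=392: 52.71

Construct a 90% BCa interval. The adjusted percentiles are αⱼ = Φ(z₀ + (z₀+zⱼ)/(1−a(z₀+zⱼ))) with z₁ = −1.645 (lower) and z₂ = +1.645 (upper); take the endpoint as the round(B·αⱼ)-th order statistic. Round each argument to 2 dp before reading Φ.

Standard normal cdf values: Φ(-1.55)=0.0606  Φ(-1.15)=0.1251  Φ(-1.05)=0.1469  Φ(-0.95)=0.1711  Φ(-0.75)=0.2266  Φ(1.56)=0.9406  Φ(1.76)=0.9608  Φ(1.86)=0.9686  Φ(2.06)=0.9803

(48.46, 52.71)

Lower: z₀ + z₁ = 0.299 + (-1.645) = -1.346; 1 − a(z₀+z₁) = 1 − (-0.052)(-1.346) = 0.9300; argument = 0.299 + (-1.346)/0.9300 = -1.1483 → -1.15.
α₁ = Φ(-1.15) = 0.1251; rank = round(400 × 0.1251) = 50; θ*₍50₎ = 48.46.
Upper: z₀ + z₂ = 1.944; 1 − a(z₀+z₂) = 1.1011; argument = 2.0645 → 2.06; α₂ = 0.9803; rank = 392; θ*₍392₎ = 52.71.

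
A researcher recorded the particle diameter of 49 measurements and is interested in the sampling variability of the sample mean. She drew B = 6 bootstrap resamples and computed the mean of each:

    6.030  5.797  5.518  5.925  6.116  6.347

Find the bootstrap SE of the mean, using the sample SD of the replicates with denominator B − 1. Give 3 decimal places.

SE* = 0.284

Bootstrap SE is the standard deviation of the 6 replicate means.
Mean of replicates: (6.030 + 5.797 + 5.518 + 5.925 + 6.116 + 6.347) / 6 = 35.7330 / 6 = 5.9555
Sum of squared deviations: (+0.0745)² + (−0.1585)² + (−0.4375)² + (−0.0305)² + (+0.1605)² + (+0.3915)² = 0.4020
Variance = 0.4020 / 5 = 0.0804
SE* = √0.0804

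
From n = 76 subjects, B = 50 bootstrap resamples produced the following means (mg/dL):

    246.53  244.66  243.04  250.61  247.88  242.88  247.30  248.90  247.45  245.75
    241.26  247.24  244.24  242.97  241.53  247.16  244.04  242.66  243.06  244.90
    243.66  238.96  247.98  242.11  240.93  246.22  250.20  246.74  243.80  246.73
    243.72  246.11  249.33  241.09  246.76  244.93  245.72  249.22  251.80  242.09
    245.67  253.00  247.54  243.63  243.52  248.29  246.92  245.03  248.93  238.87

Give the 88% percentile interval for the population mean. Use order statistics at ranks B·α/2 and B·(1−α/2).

Sorted replicates: 238.87, 238.96, 240.93, 241.09, 241.26, 241.53, 242.09, 242.11, 242.66, 242.88, 242.97, 243.04, 243.06, 243.52, 243.63, 243.66, 243.72, 243.80, 244.04, 244.24, 244.66, 244.90, 244.93, 245.03, 245.67, 245.72, 245.75, 246.11, 246.22, 246.53, 246.73, 246.74, 246.76, 246.92, 247.16, 247.24, 247.30, 247.45, 247.54, 247.88, 247.98, 248.29, 248.90, 248.93, 249.22, 249.33, 250.20, 250.61, 251.80, 253.00
α = 0.12; lower rank = 50 × 0.060 = 3; upper rank = 50 × 0.940 = 47.
The 3rd smallest replicate is 240.93; the 47th is 250.20.

(240.93, 250.20)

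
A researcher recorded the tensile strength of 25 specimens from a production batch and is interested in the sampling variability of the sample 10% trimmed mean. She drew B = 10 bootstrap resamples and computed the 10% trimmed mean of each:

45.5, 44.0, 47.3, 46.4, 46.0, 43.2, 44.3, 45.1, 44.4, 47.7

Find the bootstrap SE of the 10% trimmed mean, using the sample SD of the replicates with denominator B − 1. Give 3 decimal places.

Bootstrap SE is the standard deviation of the 10 replicate 10% trimmed means.
Mean of replicates: (45.5 + 44.0 + 47.3 + 46.4 + 46.0 + 43.2 + 44.3 + 45.1 + 44.4 + 47.7) / 10 = 453.9000 / 10 = 45.3900
Sum of squared deviations: (+0.1100)² + (−1.3900)² + (+1.9100)² + (+1.0100)² + (+0.6100)² + (−2.1900)² + (−1.0900)² + (−0.2900)² + (−0.9900)² + (+2.3100)² = 19.3690
Variance = 19.3690 / 9 = 2.1521
SE* = √2.1521

SE* = 1.467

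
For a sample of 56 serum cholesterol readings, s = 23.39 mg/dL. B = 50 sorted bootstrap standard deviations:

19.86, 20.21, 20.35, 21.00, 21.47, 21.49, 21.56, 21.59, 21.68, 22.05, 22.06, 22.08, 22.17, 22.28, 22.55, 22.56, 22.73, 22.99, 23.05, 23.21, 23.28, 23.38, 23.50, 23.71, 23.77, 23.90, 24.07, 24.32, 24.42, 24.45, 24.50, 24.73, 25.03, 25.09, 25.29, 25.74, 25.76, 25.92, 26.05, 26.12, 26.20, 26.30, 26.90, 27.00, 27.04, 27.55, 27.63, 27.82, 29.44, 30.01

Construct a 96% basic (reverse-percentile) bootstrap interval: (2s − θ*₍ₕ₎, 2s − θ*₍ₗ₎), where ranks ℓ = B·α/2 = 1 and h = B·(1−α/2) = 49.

Percentile endpoints at ranks 1 and 49: θ*₍1₎ = 19.86, θ*₍49₎ = 29.44.
Basic interval reflects these around s:
  lower = 2 × 23.39 − 29.44 = 17.34
  upper = 2 × 23.39 − 19.86 = 26.92

(17.34, 26.92)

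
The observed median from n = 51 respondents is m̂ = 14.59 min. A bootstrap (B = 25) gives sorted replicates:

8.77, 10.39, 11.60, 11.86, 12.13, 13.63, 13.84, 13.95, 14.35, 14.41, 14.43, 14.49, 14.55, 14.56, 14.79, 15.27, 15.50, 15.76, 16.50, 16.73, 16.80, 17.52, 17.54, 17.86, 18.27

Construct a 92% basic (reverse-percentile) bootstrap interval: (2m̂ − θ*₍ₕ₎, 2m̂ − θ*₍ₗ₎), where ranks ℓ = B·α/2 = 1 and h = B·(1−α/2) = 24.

(11.32, 20.41)

Percentile endpoints at ranks 1 and 24: θ*₍1₎ = 8.77, θ*₍24₎ = 17.86.
Basic interval reflects these around m̂:
  lower = 2 × 14.59 − 17.86 = 11.32
  upper = 2 × 14.59 − 8.77 = 20.41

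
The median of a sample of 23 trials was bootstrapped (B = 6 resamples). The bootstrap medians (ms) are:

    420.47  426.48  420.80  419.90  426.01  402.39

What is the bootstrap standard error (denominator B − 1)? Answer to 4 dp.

SE* = 8.7920

Bootstrap SE is the standard deviation of the 6 replicate medians.
Mean of replicates: (420.47 + 426.48 + 420.80 + 419.90 + 426.01 + 402.39) / 6 = 2516.05000 / 6 = 419.34167
Sum of squared deviations: (+1.12833)² + (+7.13833)² + (+1.45833)² + (+0.55833)² + (+6.66833)² + (−16.95167)² = 386.49308
Variance = 386.49308 / 5 = 77.29862
SE* = √77.29862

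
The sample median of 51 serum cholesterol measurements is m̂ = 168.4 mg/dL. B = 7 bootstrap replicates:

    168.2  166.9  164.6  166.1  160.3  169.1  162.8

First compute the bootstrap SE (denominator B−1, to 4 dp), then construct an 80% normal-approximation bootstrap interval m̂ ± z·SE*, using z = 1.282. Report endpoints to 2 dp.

(164.43, 172.37)

Mean of replicates = 165.4286; sum of squared deviations = 57.6743; SE* = √(57.6743/6) = 3.1004
Margin = 1.282 × 3.1004 = 3.975
Interval: 168.4 ± 3.975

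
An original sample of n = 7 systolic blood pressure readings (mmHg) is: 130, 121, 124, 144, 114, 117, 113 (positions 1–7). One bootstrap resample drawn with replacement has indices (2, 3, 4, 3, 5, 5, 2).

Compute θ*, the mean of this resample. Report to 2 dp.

Resample values: 121, 124, 144, 124, 114, 114, 121.
Mean = (121 + 124 + 144 + 124 + 114 + 114 + 121) / 7 = 862.0 / 7 = 123.14

θ* = 123.14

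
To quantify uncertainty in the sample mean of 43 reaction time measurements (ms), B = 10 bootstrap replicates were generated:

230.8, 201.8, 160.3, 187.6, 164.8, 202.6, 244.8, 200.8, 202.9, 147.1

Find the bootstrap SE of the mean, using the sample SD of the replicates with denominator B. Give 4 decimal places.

SE* = 29.0221

Bootstrap SE is the standard deviation of the 10 replicate means.
Mean of replicates: (230.8 + 201.8 + 160.3 + 187.6 + 164.8 + 202.6 + 244.8 + 200.8 + 202.9 + 147.1) / 10 = 1943.50000 / 10 = 194.35000
Sum of squared deviations: (+36.45000)² + (+7.45000)² + (−34.05000)² + (−6.75000)² + (−29.55000)² + (+8.25000)² + (+50.45000)² + (+6.45000)² + (+8.55000)² + (−47.25000)² = 8422.80500
Variance = 8422.80500 / 10 = 842.28050
SE* = √842.28050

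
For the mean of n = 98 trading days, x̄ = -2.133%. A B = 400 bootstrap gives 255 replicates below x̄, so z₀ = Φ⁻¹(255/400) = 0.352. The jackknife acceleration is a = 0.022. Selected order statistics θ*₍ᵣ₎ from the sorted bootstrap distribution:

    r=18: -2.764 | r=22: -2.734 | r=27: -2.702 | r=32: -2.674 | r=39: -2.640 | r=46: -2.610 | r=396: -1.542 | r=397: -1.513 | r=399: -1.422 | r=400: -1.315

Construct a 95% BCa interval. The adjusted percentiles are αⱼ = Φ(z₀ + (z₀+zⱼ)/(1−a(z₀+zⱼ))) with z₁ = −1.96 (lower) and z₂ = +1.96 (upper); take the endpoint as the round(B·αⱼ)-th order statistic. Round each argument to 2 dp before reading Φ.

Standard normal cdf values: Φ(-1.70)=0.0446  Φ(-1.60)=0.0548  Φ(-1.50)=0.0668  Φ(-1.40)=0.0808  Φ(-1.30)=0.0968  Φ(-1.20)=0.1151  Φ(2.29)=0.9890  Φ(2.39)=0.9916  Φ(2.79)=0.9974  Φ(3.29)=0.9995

(-2.610, -1.422)

Lower: z₀ + z₁ = 0.352 + (-1.960) = -1.608; 1 − a(z₀+z₁) = 1 − (0.022)(-1.608) = 1.0354; argument = 0.352 + (-1.608)/1.0354 = -1.2011 → -1.20.
α₁ = Φ(-1.20) = 0.1151; rank = round(400 × 0.1151) = 46; θ*₍46₎ = -2.610.
Upper: z₀ + z₂ = 2.312; 1 − a(z₀+z₂) = 0.9491; argument = 2.7879 → 2.79; α₂ = 0.9974; rank = 399; θ*₍399₎ = -1.422.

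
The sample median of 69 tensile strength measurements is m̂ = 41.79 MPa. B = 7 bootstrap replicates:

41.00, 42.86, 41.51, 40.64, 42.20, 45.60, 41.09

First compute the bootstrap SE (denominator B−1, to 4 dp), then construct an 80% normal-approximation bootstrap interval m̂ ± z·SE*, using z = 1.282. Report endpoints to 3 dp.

(39.598, 43.982)

Mean of replicates = 42.1286; sum of squared deviations = 17.5417; SE* = √(17.5417/6) = 1.7099
Margin = 1.282 × 1.7099 = 2.1921
Interval: 41.79 ± 2.1921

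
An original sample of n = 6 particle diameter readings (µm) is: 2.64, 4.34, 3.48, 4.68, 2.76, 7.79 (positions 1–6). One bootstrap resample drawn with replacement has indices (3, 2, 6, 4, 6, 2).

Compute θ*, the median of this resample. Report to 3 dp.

Resample values: 3.48, 4.34, 7.79, 4.68, 7.79, 4.34.
Sorted: 3.48, 4.34, 4.34, 4.68, 7.79, 7.79
Median = average of the two middle values = 4.510

θ* = 4.510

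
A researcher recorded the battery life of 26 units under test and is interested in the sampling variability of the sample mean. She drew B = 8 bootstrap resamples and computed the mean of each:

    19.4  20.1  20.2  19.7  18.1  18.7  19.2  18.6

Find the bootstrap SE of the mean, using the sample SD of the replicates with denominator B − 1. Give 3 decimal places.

SE* = 0.746

Bootstrap SE is the standard deviation of the 8 replicate means.
Mean of replicates: (19.4 + 20.1 + 20.2 + 19.7 + 18.1 + 18.7 + 19.2 + 18.6) / 8 = 154.0000 / 8 = 19.2500
Sum of squared deviations: (+0.1500)² + (+0.8500)² + (+0.9500)² + (+0.4500)² + (−1.1500)² + (−0.5500)² + (−0.0500)² + (−0.6500)² = 3.9000
Variance = 3.9000 / 7 = 0.5571
SE* = √0.5571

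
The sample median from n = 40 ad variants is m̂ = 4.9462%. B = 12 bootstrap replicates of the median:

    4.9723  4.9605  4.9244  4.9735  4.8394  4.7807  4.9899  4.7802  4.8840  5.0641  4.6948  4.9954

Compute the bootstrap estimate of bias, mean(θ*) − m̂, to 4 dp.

bias = −0.0413

mean(θ*) = (4.9723 + 4.9605 + 4.9244 + 4.9735 + 4.8394 + 4.7807 + 4.9899 + 4.7802 + 4.8840 + 5.0641 + 4.6948 + 4.9954) / 12 = 4.90493
bias = 4.90493 − 4.9462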